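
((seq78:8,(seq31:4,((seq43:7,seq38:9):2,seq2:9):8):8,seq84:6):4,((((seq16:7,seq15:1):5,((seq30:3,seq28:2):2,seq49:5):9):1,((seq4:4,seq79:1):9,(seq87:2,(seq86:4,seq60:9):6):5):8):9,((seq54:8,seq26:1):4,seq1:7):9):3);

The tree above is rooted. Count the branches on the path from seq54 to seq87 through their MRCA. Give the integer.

The MRCA of seq54 and seq87 is the node subtending ((((seq16,seq15),((seq30,seq28),seq49)),((seq4,seq79),(seq87,(seq86,seq60)))),((seq54,seq26),seq1)).
From seq54 up to that node: 3 branches. From seq87 up to the same node: 4 branches. Total: 3 + 4 = 7.

7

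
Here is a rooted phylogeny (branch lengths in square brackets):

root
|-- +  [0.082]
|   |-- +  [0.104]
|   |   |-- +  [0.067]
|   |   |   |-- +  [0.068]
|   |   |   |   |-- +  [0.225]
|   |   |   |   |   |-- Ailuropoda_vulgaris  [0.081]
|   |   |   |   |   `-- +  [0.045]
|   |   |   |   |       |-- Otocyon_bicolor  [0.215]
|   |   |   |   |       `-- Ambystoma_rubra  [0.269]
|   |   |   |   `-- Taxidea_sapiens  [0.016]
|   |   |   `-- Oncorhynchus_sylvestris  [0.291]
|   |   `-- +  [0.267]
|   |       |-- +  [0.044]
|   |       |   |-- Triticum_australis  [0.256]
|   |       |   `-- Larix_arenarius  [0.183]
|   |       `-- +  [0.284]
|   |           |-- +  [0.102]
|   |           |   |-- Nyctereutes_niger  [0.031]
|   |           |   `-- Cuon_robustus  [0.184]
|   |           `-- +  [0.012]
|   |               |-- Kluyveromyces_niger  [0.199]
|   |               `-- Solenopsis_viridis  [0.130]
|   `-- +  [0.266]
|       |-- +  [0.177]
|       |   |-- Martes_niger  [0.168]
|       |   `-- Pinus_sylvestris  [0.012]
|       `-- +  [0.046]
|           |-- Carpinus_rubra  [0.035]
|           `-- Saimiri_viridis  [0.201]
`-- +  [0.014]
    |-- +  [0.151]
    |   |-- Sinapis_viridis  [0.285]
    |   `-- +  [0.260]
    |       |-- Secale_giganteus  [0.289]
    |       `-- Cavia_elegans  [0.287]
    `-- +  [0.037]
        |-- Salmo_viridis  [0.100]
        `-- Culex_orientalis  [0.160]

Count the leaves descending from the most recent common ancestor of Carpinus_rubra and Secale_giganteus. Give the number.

20

The MRCA of Carpinus_rubra and Secale_giganteus is the root, so the clade is the entire tree.
That clade contains 20 terminal taxa: Ailuropoda_vulgaris, Ambystoma_rubra, Carpinus_rubra, Cavia_elegans, Culex_orientalis, Cuon_robustus, Kluyveromyces_niger, Larix_arenarius, Martes_niger, Nyctereutes_niger, Oncorhynchus_sylvestris, Otocyon_bicolor, Pinus_sylvestris, Saimiri_viridis, Salmo_viridis, Secale_giganteus, Sinapis_viridis, Solenopsis_viridis, Taxidea_sapiens, Triticum_australis.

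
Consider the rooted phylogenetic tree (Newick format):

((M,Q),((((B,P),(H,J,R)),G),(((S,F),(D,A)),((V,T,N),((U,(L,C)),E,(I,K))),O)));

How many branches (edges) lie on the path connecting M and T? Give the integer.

The MRCA of M and T is the root of the tree.
From M up to that node: 2 branches. From T up to the same node: 5 branches. Total: 2 + 5 = 7.

7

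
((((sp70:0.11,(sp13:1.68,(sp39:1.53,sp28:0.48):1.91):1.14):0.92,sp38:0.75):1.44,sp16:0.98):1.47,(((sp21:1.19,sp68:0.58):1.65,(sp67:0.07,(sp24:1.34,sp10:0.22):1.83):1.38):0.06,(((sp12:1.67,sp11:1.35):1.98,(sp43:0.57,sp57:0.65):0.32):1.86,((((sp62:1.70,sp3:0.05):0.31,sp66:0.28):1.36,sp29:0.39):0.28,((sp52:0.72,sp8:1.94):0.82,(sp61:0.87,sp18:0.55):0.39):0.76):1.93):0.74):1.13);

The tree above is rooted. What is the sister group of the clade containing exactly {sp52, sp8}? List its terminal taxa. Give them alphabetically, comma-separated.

sp18, sp61

The clade containing exactly {sp52, sp8} attaches to the tree at the node subtending ((sp52,sp8),(sp61,sp18)).
The other lineage descending from that same node — the sister group — is (sp61,sp18); its 2 tips in alphabetical order are the answer.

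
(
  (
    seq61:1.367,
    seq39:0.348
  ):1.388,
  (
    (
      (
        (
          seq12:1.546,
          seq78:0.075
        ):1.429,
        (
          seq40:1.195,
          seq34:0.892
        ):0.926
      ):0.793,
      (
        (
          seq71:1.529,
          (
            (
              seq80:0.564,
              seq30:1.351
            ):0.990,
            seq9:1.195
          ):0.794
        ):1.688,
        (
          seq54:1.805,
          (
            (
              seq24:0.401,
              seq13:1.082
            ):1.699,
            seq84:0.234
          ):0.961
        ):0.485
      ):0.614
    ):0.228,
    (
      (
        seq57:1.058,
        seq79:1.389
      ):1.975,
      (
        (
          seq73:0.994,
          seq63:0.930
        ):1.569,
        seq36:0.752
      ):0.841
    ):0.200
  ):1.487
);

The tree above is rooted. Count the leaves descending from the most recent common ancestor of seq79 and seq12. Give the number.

The MRCA of seq79 and seq12 is the node subtending ((((seq12,seq78),(seq40,seq34)),((seq71,((seq80,seq30),seq9)),(seq54,((seq24,seq13),seq84)))),((seq57,seq79),((seq73,seq63),seq36))).
That clade contains 17 terminal taxa: seq12, seq13, seq24, seq30, seq34, seq36, seq40, seq54, seq57, seq63, seq71, seq73, seq78, seq79, seq80, seq84, seq9.

17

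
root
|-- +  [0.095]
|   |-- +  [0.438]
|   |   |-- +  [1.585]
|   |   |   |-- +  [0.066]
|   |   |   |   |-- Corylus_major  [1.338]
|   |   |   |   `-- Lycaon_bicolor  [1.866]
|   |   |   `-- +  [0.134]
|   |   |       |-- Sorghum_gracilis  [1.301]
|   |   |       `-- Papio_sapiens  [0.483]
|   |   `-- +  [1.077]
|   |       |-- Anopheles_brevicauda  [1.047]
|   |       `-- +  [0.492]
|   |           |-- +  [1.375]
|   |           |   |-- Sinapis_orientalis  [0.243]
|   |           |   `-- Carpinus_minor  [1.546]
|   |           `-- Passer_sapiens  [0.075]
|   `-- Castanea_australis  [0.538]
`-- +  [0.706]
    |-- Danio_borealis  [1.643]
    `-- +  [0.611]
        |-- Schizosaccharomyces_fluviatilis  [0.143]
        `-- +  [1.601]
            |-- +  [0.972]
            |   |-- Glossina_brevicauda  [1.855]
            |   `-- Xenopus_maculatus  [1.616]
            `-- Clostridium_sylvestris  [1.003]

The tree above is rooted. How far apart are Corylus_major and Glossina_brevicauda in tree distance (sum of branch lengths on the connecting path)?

9.267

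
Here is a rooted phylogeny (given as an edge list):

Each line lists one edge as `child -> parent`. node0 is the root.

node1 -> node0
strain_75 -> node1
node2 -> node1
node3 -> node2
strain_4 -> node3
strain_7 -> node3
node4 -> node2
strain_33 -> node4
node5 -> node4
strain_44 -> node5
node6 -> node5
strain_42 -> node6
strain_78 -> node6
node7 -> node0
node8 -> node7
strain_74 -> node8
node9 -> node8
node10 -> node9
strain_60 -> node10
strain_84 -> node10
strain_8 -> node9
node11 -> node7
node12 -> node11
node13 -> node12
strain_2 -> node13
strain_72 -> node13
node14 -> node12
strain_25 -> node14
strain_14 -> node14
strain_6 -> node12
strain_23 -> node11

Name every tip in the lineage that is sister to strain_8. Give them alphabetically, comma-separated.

strain_60, strain_84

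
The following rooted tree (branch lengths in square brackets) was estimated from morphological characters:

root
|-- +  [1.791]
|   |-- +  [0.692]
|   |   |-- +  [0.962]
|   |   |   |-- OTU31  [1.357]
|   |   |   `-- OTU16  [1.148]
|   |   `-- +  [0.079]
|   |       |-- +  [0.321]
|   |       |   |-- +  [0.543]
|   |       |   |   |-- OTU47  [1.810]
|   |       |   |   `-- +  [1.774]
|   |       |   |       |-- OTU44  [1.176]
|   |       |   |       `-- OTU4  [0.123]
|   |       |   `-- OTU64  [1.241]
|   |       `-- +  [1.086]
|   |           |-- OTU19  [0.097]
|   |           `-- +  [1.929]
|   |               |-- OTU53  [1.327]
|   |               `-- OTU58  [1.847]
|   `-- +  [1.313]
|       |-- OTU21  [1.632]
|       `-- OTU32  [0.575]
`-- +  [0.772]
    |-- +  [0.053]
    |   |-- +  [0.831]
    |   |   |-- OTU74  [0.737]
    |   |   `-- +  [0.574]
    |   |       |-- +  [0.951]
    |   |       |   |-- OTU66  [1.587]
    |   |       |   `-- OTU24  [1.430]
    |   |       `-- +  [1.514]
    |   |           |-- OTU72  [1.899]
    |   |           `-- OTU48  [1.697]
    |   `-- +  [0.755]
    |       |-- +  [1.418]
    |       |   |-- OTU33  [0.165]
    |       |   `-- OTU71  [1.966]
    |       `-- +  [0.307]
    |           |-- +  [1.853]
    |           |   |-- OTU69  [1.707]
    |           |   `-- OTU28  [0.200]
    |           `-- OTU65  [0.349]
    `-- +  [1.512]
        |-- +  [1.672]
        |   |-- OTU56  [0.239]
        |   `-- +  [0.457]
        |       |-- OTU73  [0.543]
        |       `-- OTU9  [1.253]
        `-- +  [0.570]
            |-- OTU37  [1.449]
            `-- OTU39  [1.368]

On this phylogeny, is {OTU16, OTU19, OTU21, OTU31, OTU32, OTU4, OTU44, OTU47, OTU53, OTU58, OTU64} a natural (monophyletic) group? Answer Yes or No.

Yes

The most recent common ancestor of these taxa subtends (((OTU31,OTU16),(((OTU47,(OTU44,OTU4)),OTU64),(OTU19,(OTU53,OTU58)))),(OTU21,OTU32)).
That clade has exactly 11 tips — every listed taxon and nothing else — so the group is monophyletic.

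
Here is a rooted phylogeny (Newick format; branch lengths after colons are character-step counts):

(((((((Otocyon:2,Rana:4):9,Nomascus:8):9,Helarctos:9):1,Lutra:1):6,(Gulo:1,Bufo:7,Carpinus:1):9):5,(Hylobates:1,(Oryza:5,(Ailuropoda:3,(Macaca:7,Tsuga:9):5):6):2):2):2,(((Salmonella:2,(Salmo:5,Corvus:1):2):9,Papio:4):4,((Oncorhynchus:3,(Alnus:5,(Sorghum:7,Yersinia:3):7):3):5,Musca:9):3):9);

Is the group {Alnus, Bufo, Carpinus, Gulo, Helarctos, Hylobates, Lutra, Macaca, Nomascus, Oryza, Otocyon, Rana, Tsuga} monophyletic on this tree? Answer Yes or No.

No

The MRCA of the listed taxa is the root, so the smallest clade containing them is the whole tree.
That clade also contains Ailuropoda, Corvus, Musca, Oncorhynchus, Papio, Salmo, Salmonella, Sorghum, Yersinia, which are not in the proposed group, so the group is not monophyletic.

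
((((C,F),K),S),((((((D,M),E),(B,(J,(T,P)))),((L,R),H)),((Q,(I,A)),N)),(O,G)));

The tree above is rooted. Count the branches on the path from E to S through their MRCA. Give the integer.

8

The MRCA of E and S is the root of the tree.
From E up to that node: 6 branches. From S up to the same node: 2 branches. Total: 6 + 2 = 8.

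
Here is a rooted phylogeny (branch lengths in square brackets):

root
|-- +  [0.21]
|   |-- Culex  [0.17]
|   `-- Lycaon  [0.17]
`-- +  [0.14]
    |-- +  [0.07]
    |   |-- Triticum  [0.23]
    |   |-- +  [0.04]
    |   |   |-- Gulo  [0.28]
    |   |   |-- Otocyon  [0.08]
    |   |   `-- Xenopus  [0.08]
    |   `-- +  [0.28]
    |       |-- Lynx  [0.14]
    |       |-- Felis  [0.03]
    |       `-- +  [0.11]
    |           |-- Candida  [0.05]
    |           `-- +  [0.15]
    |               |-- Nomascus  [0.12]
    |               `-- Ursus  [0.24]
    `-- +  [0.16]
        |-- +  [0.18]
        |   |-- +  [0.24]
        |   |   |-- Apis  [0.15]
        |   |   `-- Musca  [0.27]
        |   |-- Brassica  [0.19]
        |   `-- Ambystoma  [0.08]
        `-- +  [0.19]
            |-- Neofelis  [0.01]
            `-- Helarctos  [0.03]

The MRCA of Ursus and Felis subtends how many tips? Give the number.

5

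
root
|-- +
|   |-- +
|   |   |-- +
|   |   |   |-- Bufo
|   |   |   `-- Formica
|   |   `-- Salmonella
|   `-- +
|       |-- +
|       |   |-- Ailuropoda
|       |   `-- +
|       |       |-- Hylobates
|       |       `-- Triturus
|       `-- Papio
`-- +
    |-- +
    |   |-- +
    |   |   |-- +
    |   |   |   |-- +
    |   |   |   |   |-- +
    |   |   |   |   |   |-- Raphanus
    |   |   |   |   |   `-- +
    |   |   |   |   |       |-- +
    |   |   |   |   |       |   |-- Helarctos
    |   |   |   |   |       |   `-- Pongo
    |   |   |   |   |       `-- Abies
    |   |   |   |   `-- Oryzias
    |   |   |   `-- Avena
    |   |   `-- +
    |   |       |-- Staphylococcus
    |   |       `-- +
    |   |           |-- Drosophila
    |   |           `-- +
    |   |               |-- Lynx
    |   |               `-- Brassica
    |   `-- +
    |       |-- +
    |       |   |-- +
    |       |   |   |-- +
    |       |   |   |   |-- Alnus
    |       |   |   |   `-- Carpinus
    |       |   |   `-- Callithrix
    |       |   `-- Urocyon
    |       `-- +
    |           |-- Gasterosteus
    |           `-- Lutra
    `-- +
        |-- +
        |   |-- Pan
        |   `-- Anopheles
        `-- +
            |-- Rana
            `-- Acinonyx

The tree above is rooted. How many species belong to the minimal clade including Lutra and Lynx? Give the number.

16

The MRCA of Lutra and Lynx is the node subtending (((((Raphanus,((Helarctos,Pongo),Abies)),Oryzias),Avena),(Staphylococcus,(Drosophila,(Lynx,Brassica)))),((((Alnus,Carpinus),Callithrix),Urocyon),(Gasterosteus,Lutra))).
That clade contains 16 terminal taxa: Abies, Alnus, Avena, Brassica, Callithrix, Carpinus, Drosophila, Gasterosteus, Helarctos, Lutra, Lynx, Oryzias, Pongo, Raphanus, Staphylococcus, Urocyon.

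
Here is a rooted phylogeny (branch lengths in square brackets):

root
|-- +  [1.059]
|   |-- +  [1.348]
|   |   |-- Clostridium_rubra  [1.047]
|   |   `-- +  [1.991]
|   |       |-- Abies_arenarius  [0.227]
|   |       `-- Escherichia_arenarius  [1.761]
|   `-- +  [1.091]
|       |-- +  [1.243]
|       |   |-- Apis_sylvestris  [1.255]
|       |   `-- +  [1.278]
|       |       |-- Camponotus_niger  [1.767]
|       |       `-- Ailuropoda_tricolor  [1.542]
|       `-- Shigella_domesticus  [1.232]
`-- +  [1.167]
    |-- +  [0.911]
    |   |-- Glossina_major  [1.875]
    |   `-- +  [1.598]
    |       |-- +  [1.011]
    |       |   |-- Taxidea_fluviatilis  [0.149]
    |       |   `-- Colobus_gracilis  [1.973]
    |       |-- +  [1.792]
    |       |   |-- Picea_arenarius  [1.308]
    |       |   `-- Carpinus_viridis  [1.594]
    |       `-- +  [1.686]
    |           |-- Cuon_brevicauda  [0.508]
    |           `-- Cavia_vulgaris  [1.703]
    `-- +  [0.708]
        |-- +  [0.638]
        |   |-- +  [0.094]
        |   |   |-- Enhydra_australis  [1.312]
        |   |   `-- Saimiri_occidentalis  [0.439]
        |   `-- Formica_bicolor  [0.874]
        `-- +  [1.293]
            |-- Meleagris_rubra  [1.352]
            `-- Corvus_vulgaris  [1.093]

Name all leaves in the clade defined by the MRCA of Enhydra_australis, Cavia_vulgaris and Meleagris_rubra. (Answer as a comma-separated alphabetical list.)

Carpinus_viridis, Cavia_vulgaris, Colobus_gracilis, Corvus_vulgaris, Cuon_brevicauda, Enhydra_australis, Formica_bicolor, Glossina_major, Meleagris_rubra, Picea_arenarius, Saimiri_occidentalis, Taxidea_fluviatilis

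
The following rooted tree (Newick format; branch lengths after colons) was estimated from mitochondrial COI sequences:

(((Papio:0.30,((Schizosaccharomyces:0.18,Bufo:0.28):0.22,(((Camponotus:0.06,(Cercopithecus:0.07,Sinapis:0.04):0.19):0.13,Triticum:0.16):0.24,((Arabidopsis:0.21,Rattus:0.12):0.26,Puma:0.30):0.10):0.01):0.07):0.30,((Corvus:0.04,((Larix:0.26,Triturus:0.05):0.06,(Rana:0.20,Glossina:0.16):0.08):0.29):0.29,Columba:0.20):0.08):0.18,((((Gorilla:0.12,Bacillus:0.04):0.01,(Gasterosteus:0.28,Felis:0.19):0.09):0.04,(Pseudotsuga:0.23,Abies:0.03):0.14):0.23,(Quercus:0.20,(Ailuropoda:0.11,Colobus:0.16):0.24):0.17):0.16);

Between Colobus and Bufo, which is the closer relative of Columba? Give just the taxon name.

Bufo

The MRCA of Columba and Bufo subtends ((Papio,((Schizosaccharomyces,Bufo),(((Camponotus,(Cercopithecus,Sinapis)),Triticum),((Arabidopsis,Rattus),Puma)))),((Corvus,((Larix,Triturus),(Rana,Glossina))),Columba)) (16 taxa).
The MRCA of Columba and Colobus is the root, subtending the entire tree (25 taxa).
The first is nested inside the second, so Columba shares a more recent common ancestor with Bufo.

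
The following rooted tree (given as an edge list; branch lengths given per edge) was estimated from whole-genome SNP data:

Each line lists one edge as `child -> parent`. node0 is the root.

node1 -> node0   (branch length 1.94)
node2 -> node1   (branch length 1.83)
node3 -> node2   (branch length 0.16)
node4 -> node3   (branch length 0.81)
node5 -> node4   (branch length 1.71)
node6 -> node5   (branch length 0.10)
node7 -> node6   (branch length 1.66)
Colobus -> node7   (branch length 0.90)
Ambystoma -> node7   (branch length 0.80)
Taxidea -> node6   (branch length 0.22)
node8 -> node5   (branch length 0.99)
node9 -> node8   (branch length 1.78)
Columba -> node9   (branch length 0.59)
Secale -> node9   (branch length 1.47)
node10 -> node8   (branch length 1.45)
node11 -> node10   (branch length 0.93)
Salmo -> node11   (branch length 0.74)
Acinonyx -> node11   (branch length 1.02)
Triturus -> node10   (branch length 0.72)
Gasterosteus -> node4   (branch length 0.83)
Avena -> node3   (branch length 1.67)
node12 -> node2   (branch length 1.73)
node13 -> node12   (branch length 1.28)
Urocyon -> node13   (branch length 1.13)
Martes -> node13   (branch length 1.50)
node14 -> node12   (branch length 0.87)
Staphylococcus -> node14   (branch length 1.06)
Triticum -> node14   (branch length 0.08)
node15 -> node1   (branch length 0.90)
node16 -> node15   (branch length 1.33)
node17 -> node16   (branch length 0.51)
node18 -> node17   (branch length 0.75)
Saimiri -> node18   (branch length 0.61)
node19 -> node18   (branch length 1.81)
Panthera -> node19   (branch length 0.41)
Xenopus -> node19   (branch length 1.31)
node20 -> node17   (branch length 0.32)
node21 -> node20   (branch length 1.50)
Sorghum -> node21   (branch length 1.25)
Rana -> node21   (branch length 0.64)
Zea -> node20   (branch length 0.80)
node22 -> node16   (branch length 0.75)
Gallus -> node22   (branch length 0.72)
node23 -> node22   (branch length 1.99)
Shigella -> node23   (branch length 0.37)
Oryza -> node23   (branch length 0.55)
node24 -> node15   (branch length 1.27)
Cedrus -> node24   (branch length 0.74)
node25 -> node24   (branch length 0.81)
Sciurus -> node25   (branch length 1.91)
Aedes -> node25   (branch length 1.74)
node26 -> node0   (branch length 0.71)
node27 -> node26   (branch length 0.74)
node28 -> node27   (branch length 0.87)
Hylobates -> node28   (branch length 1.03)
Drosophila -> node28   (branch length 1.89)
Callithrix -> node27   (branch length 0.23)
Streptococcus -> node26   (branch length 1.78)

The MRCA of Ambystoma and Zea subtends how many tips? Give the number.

The MRCA of Ambystoma and Zea is the node subtending (((((((Colobus,Ambystoma),Taxidea),((Columba,Secale),((Salmo,Acinonyx),Triturus))),Gasterosteus),Avena),((Urocyon,Martes),(Staphylococcus,Triticum))),((((Saimiri,(Panthera,Xenopus)),((Sorghum,Rana),Zea)),(Gallus,(Shigella,Oryza))),(Cedrus,(Sciurus,Aedes)))).
That clade contains 26 terminal taxa: Acinonyx, Aedes, Ambystoma, Avena, Cedrus, Colobus, Columba, Gallus, Gasterosteus, Martes, Oryza, Panthera, Rana, Saimiri, Salmo, Sciurus, Secale, Shigella, Sorghum, Staphylococcus, Taxidea, Triticum, Triturus, Urocyon, Xenopus, Zea.

26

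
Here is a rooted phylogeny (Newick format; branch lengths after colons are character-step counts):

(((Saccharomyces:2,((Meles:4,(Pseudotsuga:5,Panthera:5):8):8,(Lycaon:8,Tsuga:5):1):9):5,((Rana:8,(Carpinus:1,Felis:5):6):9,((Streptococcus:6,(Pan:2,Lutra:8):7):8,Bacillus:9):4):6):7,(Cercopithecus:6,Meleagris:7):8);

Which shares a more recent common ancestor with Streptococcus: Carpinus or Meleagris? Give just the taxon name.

The MRCA of Streptococcus and Carpinus subtends ((Rana,(Carpinus,Felis)),((Streptococcus,(Pan,Lutra)),Bacillus)) (7 taxa).
The MRCA of Streptococcus and Meleagris is the root, subtending the entire tree (15 taxa).
The first is nested inside the second, so Streptococcus shares a more recent common ancestor with Carpinus.

Carpinus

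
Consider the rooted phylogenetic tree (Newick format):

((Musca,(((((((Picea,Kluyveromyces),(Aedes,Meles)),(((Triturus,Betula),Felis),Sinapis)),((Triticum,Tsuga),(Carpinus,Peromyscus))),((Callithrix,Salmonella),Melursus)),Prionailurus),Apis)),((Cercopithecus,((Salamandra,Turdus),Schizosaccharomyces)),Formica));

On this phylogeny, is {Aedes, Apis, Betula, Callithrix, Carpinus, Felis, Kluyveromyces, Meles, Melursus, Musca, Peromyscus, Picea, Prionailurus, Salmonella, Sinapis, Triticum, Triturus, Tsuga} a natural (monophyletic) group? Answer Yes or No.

The most recent common ancestor of these taxa subtends (Musca,(((((((Picea,Kluyveromyces),(Aedes,Meles)),(((Triturus,Betula),Felis),Sinapis)),((Triticum,Tsuga),(Carpinus,Peromyscus))),((Callithrix,Salmonella),Melursus)),Prionailurus),Apis)).
That clade has exactly 18 tips — every listed taxon and nothing else — so the group is monophyletic.

Yes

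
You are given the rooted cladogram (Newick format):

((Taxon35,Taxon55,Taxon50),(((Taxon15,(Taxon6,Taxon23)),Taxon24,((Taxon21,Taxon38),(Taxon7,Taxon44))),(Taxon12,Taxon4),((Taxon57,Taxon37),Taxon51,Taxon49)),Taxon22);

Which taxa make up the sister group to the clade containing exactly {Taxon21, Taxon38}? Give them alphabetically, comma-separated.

Taxon44, Taxon7

The clade containing exactly {Taxon21, Taxon38} attaches to the tree at the node subtending ((Taxon21,Taxon38),(Taxon7,Taxon44)).
The other lineage descending from that same node — the sister group — is (Taxon7,Taxon44); its 2 tips in alphabetical order are the answer.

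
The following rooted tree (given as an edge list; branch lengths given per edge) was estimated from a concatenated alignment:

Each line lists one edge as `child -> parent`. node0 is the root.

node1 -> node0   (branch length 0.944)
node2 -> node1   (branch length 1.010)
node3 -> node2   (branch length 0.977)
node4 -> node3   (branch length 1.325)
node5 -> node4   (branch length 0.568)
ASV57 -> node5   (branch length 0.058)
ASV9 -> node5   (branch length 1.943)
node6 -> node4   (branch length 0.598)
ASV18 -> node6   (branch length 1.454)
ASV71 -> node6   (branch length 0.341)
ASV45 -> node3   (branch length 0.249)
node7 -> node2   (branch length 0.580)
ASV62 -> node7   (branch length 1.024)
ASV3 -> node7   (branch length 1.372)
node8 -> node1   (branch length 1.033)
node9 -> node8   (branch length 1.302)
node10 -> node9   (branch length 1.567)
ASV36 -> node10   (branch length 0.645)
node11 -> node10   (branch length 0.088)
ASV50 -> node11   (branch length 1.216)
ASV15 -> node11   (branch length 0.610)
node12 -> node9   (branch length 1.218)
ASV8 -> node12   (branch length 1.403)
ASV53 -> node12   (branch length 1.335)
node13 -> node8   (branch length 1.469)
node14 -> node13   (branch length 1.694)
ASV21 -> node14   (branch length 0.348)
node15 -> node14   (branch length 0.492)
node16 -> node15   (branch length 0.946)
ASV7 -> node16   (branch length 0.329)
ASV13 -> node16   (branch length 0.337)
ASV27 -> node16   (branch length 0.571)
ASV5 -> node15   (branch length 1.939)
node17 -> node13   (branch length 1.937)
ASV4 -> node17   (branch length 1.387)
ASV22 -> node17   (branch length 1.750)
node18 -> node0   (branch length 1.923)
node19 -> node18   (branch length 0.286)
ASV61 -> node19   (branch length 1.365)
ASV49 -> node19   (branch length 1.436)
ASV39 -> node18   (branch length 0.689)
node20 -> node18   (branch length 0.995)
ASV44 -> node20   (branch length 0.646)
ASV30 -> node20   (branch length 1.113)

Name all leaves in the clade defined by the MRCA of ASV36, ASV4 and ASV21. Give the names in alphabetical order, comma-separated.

Tracing ASV36: it sits inside (ASV36,(ASV50,ASV15)).
Tracing ASV4: it sits inside (ASV4,ASV22).
Tracing ASV21: it sits inside (ASV21,((ASV7,ASV13,ASV27),ASV5)).
The smallest clade enclosing all 3 is (((ASV36,(ASV50,ASV15)),(ASV8,ASV53)),((ASV21,((ASV7,ASV13,ASV27),ASV5)),(ASV4,ASV22))); the answer is its 12 terminal taxa in alphabetical order.

ASV13, ASV15, ASV21, ASV22, ASV27, ASV36, ASV4, ASV5, ASV50, ASV53, ASV7, ASV8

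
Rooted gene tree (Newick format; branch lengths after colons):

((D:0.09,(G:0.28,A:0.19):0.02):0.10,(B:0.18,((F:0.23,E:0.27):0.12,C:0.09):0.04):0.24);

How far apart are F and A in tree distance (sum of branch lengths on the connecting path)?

0.94

The path runs F → … → MRCA → … → A; the MRCA is the root of the tree.
Branch lengths along that path: 0.23 + 0.12 + 0.04 + 0.24 + 0.10 + 0.02 + 0.19 = 0.94.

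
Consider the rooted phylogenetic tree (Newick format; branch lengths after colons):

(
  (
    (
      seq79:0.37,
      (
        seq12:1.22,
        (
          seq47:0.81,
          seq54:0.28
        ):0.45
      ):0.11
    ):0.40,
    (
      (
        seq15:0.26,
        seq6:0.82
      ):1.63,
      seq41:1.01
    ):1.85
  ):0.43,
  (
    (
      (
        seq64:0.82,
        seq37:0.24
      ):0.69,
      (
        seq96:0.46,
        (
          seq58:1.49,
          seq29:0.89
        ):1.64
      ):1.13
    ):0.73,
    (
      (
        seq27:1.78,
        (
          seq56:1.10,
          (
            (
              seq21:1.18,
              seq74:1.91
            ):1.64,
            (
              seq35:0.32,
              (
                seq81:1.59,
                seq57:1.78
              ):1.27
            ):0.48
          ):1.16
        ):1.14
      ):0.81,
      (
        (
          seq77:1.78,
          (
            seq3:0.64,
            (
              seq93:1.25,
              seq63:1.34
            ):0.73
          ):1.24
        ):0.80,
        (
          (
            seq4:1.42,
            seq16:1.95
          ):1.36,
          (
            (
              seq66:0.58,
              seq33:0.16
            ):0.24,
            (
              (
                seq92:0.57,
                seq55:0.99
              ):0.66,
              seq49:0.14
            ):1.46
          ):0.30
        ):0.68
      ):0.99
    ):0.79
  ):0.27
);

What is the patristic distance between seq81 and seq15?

The path runs seq81 → … → MRCA → … → seq15; the MRCA is the root of the tree.
Branch lengths along that path: 1.59 + 1.27 + 0.48 + 1.16 + 1.14 + 0.81 + 0.79 + 0.27 + 0.43 + 1.85 + 1.63 + 0.26 = 11.68.

11.68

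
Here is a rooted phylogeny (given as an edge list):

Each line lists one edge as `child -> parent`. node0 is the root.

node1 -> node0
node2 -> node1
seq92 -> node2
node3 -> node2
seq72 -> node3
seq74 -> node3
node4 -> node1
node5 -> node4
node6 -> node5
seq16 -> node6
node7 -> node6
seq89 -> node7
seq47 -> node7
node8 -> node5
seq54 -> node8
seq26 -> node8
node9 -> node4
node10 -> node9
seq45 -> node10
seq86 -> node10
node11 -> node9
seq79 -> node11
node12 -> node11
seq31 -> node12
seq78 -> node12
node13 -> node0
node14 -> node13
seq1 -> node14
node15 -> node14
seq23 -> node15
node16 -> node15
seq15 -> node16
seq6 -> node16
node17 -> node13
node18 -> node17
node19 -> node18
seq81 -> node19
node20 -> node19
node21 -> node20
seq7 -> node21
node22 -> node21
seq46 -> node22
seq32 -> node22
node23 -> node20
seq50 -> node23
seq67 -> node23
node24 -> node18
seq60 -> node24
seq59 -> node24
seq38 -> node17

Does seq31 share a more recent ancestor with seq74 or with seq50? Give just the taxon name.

The MRCA of seq31 and seq74 subtends ((seq92,(seq72,seq74)),(((seq16,(seq89,seq47)),(seq54,seq26)),((seq45,seq86),(seq79,(seq31,seq78))))) (13 taxa).
The MRCA of seq31 and seq50 is the root, subtending the entire tree (26 taxa).
The first is nested inside the second, so seq31 shares a more recent common ancestor with seq74.

seq74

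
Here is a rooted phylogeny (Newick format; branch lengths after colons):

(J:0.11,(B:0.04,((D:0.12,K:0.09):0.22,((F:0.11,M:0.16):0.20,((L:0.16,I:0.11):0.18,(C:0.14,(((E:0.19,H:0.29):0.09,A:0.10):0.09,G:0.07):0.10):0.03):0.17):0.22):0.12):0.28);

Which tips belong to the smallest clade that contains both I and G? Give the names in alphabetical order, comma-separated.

A, C, E, G, H, I, L

Tracing I: it sits inside (L,I).
Tracing G: it sits inside (((E,H),A),G).
The smallest clade enclosing both is ((L,I),(C,(((E,H),A),G))); the answer is its 7 terminal taxa in alphabetical order.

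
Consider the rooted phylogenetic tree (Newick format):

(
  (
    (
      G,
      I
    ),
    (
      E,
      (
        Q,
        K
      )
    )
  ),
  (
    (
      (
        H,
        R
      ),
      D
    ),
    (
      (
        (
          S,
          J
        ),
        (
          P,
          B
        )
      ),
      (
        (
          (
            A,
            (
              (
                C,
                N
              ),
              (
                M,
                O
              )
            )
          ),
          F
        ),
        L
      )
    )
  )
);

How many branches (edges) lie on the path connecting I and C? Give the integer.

The MRCA of I and C is the root of the tree.
From I up to that node: 3 branches. From C up to the same node: 8 branches. Total: 3 + 8 = 11.

11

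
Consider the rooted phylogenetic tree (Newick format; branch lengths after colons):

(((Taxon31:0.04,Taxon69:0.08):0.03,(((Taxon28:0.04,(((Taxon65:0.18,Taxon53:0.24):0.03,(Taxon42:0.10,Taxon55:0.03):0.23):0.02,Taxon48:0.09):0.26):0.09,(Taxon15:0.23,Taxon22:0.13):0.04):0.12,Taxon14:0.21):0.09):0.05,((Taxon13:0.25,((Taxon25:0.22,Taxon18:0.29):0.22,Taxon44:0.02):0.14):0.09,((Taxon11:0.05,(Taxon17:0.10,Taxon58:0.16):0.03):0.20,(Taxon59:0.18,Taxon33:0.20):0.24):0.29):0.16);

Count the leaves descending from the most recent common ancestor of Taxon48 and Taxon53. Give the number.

5

The MRCA of Taxon48 and Taxon53 is the node subtending (((Taxon65,Taxon53),(Taxon42,Taxon55)),Taxon48).
That clade contains 5 terminal taxa: Taxon42, Taxon48, Taxon53, Taxon55, Taxon65.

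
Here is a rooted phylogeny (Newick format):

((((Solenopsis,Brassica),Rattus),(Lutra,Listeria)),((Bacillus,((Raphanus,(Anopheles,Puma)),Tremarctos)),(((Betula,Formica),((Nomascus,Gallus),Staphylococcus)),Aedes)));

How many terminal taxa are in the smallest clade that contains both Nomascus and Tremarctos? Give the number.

11

The MRCA of Nomascus and Tremarctos is the node subtending ((Bacillus,((Raphanus,(Anopheles,Puma)),Tremarctos)),(((Betula,Formica),((Nomascus,Gallus),Staphylococcus)),Aedes)).
That clade contains 11 terminal taxa: Aedes, Anopheles, Bacillus, Betula, Formica, Gallus, Nomascus, Puma, Raphanus, Staphylococcus, Tremarctos.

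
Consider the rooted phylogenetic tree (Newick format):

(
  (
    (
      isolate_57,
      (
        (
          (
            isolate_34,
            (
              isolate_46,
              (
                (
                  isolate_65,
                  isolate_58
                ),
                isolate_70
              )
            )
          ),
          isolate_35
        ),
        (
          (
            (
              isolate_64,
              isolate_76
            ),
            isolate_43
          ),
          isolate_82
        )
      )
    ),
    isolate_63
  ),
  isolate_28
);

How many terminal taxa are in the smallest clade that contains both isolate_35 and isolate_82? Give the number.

The MRCA of isolate_35 and isolate_82 is the node subtending (((isolate_34,(isolate_46,((isolate_65,isolate_58),isolate_70))),isolate_35),(((isolate_64,isolate_76),isolate_43),isolate_82)).
That clade contains 10 terminal taxa: isolate_34, isolate_35, isolate_43, isolate_46, isolate_58, isolate_64, isolate_65, isolate_70, isolate_76, isolate_82.

10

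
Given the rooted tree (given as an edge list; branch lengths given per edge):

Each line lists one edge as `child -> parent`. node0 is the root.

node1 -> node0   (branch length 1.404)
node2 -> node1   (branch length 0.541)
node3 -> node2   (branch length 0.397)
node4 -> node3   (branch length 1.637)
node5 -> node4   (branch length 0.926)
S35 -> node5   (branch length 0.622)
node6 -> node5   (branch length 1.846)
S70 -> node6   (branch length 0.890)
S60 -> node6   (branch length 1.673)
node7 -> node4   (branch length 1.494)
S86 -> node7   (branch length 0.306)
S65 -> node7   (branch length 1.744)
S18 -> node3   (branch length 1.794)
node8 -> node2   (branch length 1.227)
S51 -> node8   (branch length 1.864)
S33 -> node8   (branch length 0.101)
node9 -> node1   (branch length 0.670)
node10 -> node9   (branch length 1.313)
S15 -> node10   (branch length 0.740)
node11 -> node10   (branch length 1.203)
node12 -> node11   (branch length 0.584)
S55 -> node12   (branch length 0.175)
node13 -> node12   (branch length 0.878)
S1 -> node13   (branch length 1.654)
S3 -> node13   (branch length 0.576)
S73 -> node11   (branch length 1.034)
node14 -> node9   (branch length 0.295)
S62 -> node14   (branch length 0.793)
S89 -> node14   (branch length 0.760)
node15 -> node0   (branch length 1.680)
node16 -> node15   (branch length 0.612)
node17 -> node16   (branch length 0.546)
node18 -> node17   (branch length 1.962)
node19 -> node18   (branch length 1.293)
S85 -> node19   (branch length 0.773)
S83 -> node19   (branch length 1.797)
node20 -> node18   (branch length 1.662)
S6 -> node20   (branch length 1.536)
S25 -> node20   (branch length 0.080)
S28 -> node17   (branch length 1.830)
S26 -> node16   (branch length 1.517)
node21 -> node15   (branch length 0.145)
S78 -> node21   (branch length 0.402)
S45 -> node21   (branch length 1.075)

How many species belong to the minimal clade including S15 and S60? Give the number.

The MRCA of S15 and S60 is the node subtending (((((S35,(S70,S60)),(S86,S65)),S18),(S51,S33)),((S15,((S55,(S1,S3)),S73)),(S62,S89))).
That clade contains 15 terminal taxa: S1, S15, S18, S3, S33, S35, S51, S55, S60, S62, S65, S70, S73, S86, S89.

15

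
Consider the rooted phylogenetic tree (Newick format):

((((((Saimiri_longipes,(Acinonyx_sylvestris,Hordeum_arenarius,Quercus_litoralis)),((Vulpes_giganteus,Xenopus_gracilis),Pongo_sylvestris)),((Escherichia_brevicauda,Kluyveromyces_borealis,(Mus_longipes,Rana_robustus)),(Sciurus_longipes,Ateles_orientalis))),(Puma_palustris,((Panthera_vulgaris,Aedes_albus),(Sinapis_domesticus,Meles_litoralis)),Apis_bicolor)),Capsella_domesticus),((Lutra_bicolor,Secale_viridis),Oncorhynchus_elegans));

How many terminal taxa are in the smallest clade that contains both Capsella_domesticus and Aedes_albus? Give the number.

20

The MRCA of Capsella_domesticus and Aedes_albus is the node subtending (((((Saimiri_longipes,(Acinonyx_sylvestris,Hordeum_arenarius,Quercus_litoralis)),((Vulpes_giganteus,Xenopus_gracilis),Pongo_sylvestris)),((Escherichia_brevicauda,Kluyveromyces_borealis,(Mus_longipes,Rana_robustus)),(Sciurus_longipes,Ateles_orientalis))),(Puma_palustris,((Panthera_vulgaris,Aedes_albus),(Sinapis_domesticus,Meles_litoralis)),Apis_bicolor)),Capsella_domesticus).
That clade contains 20 terminal taxa: Acinonyx_sylvestris, Aedes_albus, Apis_bicolor, Ateles_orientalis, Capsella_domesticus, Escherichia_brevicauda, Hordeum_arenarius, Kluyveromyces_borealis, Meles_litoralis, Mus_longipes, Panthera_vulgaris, Pongo_sylvestris, Puma_palustris, Quercus_litoralis, Rana_robustus, Saimiri_longipes, Sciurus_longipes, Sinapis_domesticus, Vulpes_giganteus, Xenopus_gracilis.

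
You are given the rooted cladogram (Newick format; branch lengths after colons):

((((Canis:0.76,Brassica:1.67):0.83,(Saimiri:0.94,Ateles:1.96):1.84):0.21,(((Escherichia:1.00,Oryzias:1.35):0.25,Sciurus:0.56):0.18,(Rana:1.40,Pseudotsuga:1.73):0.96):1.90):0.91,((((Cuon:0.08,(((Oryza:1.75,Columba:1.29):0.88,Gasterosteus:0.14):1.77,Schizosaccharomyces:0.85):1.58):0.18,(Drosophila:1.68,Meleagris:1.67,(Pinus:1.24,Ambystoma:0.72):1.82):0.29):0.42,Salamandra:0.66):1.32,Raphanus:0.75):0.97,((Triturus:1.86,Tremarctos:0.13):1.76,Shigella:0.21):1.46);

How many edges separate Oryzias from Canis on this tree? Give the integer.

The MRCA of Oryzias and Canis is the node subtending (((Canis,Brassica),(Saimiri,Ateles)),(((Escherichia,Oryzias),Sciurus),(Rana,Pseudotsuga))).
From Oryzias up to that node: 4 branches. From Canis up to the same node: 3 branches. Total: 4 + 3 = 7.

7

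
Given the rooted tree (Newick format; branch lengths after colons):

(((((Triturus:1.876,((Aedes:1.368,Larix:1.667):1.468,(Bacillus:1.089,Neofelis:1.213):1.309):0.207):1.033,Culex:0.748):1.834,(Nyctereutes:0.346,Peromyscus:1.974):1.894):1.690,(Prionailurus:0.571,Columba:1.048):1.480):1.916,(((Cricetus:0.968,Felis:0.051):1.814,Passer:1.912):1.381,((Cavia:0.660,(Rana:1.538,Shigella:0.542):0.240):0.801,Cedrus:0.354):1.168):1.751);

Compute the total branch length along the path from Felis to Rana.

6.993

The path runs Felis → … → MRCA → … → Rana; the MRCA is the node subtending (((Cricetus,Felis),Passer),((Cavia,(Rana,Shigella)),Cedrus)).
Branch lengths along that path: 0.051 + 1.814 + 1.381 + 1.168 + 0.801 + 0.240 + 1.538 = 6.993.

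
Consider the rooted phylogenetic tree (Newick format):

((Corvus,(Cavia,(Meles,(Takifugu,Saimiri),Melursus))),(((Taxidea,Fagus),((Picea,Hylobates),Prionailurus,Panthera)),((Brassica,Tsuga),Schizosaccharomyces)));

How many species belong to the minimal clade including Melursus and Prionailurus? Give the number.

15

The MRCA of Melursus and Prionailurus is the root, so the clade is the entire tree.
That clade contains 15 terminal taxa: Brassica, Cavia, Corvus, Fagus, Hylobates, Meles, Melursus, Panthera, Picea, Prionailurus, Saimiri, Schizosaccharomyces, Takifugu, Taxidea, Tsuga.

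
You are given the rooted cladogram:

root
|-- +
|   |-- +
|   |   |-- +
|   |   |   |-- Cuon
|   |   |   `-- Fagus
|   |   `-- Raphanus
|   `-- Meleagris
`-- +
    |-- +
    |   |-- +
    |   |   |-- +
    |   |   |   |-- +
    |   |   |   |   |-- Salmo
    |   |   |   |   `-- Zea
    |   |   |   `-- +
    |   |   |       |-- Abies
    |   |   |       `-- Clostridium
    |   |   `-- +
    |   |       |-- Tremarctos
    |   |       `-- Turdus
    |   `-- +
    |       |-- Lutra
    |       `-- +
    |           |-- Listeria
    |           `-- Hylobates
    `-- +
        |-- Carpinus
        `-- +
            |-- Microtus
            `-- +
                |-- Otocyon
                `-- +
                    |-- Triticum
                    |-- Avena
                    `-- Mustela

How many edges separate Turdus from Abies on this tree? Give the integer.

The MRCA of Turdus and Abies is the node subtending (((Salmo,Zea),(Abies,Clostridium)),(Tremarctos,Turdus)).
From Turdus up to that node: 2 branches. From Abies up to the same node: 3 branches. Total: 2 + 3 = 5.

5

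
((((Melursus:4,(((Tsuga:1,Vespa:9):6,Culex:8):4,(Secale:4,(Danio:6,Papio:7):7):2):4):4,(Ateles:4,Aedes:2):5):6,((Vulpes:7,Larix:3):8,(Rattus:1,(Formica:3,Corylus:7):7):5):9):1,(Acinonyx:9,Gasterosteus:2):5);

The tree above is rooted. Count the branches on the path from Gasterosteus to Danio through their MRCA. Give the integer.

9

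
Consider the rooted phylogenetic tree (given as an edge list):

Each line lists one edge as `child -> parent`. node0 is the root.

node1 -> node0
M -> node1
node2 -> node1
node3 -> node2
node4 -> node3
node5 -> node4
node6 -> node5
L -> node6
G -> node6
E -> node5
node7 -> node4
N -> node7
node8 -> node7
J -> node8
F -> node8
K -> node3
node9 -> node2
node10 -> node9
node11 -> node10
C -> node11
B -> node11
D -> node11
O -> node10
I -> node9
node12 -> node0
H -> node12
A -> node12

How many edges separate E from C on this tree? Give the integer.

8

The MRCA of E and C is the node subtending (((((L,G),E),(N,(J,F))),K),(((C,B,D),O),I)).
From E up to that node: 4 branches. From C up to the same node: 4 branches. Total: 4 + 4 = 8.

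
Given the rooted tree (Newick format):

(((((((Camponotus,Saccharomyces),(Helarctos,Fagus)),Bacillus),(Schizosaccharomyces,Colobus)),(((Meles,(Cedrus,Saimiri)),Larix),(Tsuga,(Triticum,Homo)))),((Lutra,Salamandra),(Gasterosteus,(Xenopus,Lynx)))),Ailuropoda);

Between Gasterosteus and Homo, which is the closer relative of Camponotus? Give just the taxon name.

The MRCA of Camponotus and Homo subtends (((((Camponotus,Saccharomyces),(Helarctos,Fagus)),Bacillus),(Schizosaccharomyces,Colobus)),(((Meles,(Cedrus,Saimiri)),Larix),(Tsuga,(Triticum,Homo)))) (14 taxa).
The MRCA of Camponotus and Gasterosteus subtends ((((((Camponotus,Saccharomyces),(Helarctos,Fagus)),Bacillus),(Schizosaccharomyces,Colobus)),(((Meles,(Cedrus,Saimiri)),Larix),(Tsuga,(Triticum,Homo)))),((Lutra,Salamandra),(Gasterosteus,(Xenopus,Lynx)))) (19 taxa).
The first is nested inside the second, so Camponotus shares a more recent common ancestor with Homo.

Homo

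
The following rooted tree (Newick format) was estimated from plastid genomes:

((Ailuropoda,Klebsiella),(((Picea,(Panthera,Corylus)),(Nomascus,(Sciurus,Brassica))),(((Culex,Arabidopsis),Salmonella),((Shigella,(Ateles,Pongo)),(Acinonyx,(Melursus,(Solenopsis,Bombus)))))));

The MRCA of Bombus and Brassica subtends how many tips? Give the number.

The MRCA of Bombus and Brassica is the node subtending (((Picea,(Panthera,Corylus)),(Nomascus,(Sciurus,Brassica))),(((Culex,Arabidopsis),Salmonella),((Shigella,(Ateles,Pongo)),(Acinonyx,(Melursus,(Solenopsis,Bombus)))))).
That clade contains 16 terminal taxa: Acinonyx, Arabidopsis, Ateles, Bombus, Brassica, Corylus, Culex, Melursus, Nomascus, Panthera, Picea, Pongo, Salmonella, Sciurus, Shigella, Solenopsis.

16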